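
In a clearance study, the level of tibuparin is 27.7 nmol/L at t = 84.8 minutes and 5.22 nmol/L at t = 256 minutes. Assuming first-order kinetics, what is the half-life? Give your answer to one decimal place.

Over Δt = 256 − 84.8 = 171.2 minutes, the level fell by a factor of 27.7/5.22 ≈ 5.3065.
n = log₂(5.3065) ≈ 2.4078 half-lives, so t½ = 171.2/2.4078 ≈ 71.103 minutes.

71.1 minutes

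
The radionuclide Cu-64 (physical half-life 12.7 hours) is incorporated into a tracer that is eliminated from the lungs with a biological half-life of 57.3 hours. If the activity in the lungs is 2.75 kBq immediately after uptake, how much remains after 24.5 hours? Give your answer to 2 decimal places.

0.54 kBq

1/t_eff = 1/t_phys + 1/t_biol = 1/12.7 + 1/57.3 = 0.096192 per hour.
t_eff = 12.7 × 57.3 / (12.7 + 57.3) ≈ 10.396 hours.
Remaining = 2.75 × (1/2)^(24.5/10.396) = 2.75 × (1/2)^2.3567 ≈ 0.5369 kBq.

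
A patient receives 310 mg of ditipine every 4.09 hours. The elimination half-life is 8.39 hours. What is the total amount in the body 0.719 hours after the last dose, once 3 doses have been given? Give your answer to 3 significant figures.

649 mg

The 3 doses were given 8.899, 4.809, 0.719 hours ago.
Total = 310·(1/2)^(8.899/8.39) + 310·(1/2)^(4.809/8.39) + 310·(1/2)^(0.719/8.39)
      = 148.62 + 208.36 + 292.12 ≈ 649.1 mg.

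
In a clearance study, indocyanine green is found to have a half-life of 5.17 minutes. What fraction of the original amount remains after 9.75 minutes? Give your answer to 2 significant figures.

n = 9.75/5.17 ≈ 1.8859 half-lives.
Fraction remaining = (1/2)^1.8859 ≈ 0.27058.

0.27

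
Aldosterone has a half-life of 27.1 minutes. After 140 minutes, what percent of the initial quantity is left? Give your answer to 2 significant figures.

2.8%

n = 140/27.1 ≈ 5.1661 half-lives.
Fraction remaining = (1/2)^5.1661 ≈ 0.027852, i.e. 2.7852%.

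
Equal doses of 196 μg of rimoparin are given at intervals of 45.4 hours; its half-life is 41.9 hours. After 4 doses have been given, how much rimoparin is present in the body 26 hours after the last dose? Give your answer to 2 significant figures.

The 4 doses were given 162.2, 116.8, 71.4, 26 hours ago.
Total = 196·(1/2)^(162.2/41.9) + 196·(1/2)^(116.8/41.9) + 196·(1/2)^(71.4/41.9) + 196·(1/2)^(26/41.9)
      = 13.395 + 28.386 + 60.157 + 127.49 ≈ 229.42 μg.

230 μg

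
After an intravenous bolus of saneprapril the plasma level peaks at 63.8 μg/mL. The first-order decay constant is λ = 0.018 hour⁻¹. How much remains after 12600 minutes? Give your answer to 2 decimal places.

1.46 μg/mL

t½ = ln 2 / λ = 0.69315 / 0.018 ≈ 38.508 hours.
Convert the elapsed time: 12600 minutes = 210 hours.
Number of half-lives: n = 210/38.508 ≈ 5.4534.
Remaining = 63.8 × (1/2)^5.4534 = 63.8 × 0.022823 ≈ 1.4561 μg/mL.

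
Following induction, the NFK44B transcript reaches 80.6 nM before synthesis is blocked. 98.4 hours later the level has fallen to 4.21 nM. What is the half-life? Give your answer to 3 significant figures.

23.1 hours

A/A₀ = 4.21/80.6 ≈ 0.052233.
n = log₂(19.145) ≈ 4.2589 half-lives elapsed in 98.4 hours.
t½ = 98.4/4.2589 ≈ 23.105 hours.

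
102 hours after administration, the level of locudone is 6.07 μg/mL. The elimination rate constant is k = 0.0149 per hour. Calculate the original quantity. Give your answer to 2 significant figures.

28 μg/mL

t½ = ln 2 / k = 0.69315 / 0.0149 ≈ 46.52 hours.
Number of half-lives elapsed: n = 102/46.52 ≈ 2.1926.
A₀ = A × 2^n = 6.07 × 2^2.1926 = 6.07 × 4.5713 ≈ 27.748 μg/mL.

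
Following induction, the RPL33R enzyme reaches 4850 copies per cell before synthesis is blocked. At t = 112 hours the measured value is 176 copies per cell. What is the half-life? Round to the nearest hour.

A/A₀ = 176/4850 ≈ 0.036289.
n = log₂(27.557) ≈ 4.7843 half-lives elapsed in 112 hours.
t½ = 112/4.7843 ≈ 23.41 hours.

23 hours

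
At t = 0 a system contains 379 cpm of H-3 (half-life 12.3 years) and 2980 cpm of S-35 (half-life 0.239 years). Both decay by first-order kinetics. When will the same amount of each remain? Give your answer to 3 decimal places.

Set 379·(1/2)^(t/12.3) = 2980·(1/2)^(t/0.239).
Taking log₂: log₂(379/2980) = t·(1/12.3 − 1/0.239).
log₂(0.12718) = -2.975; 1/12.3 − 1/0.239 = -4.1028.
t = -2.975 / -4.1028 ≈ 0.72513 years.

0.725 years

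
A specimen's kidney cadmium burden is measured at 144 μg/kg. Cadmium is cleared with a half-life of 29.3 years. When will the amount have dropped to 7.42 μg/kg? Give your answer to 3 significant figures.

Fraction remaining = 7.42/144 ≈ 0.051528.
n = log₂(144/7.42) = ln(19.407)/ln 2 ≈ 4.2785 half-lives.
t = n × t½ = 4.2785 × 29.3 ≈ 125.36 years.

125 years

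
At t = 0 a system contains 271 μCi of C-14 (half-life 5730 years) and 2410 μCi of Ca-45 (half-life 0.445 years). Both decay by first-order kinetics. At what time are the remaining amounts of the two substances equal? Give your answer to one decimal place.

Set 271·(1/2)^(t/5730) = 2410·(1/2)^(t/0.445).
Taking log₂: log₂(271/2410) = t·(1/5730 − 1/0.445).
log₂(0.11245) = -3.1527; 1/5730 − 1/0.445 = -2.247.
t = -3.1527 / -2.247 ≈ 1.403 years.

1.4 years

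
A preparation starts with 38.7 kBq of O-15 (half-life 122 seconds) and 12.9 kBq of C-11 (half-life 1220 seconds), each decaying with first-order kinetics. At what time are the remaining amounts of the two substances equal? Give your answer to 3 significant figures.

Set 38.7·(1/2)^(t/122) = 12.9·(1/2)^(t/1220).
Taking log₂: log₂(38.7/12.9) = t·(1/122 − 1/1220).
log₂(3) = 1.585; 1/122 − 1/1220 = 0.007377.
t = 1.585 / 0.007377 ≈ 214.85 seconds.

215 seconds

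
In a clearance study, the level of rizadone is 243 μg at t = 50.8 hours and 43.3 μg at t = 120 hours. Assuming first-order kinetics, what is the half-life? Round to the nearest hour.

28 hours

Over Δt = 120 − 50.8 = 69.2 hours, the level fell by a factor of 243/43.3 ≈ 5.612.
n = log₂(5.612) ≈ 2.4885 half-lives, so t½ = 69.2/2.4885 ≈ 27.808 hours.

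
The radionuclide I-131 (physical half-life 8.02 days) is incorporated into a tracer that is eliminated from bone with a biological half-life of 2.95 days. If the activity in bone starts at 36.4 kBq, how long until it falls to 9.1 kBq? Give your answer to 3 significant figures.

4.31 days

1/t_eff = 1/t_phys + 1/t_biol = 1/8.02 + 1/2.95 = 0.46367 per day.
t_eff = 8.02 × 2.95 / (8.02 + 2.95) ≈ 2.1567 days.
n = log₂(36.4/9.1) ≈ 2; t = 2 × 2.1567 ≈ 4.3134 days.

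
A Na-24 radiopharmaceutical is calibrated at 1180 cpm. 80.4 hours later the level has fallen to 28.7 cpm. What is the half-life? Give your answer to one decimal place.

A/A₀ = 28.7/1180 ≈ 0.024322.
n = log₂(41.115) ≈ 5.3616 half-lives elapsed in 80.4 hours.
t½ = 80.4/5.3616 ≈ 14.996 hours.

15.0 hours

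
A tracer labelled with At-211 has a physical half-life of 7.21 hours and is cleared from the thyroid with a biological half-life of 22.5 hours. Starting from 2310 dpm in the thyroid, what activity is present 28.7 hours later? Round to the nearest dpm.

1/t_eff = 1/t_phys + 1/t_biol = 1/7.21 + 1/22.5 = 0.18314 per hour.
t_eff = 7.21 × 22.5 / (7.21 + 22.5) ≈ 5.4603 hours.
Remaining = 2310 × (1/2)^(28.7/5.4603) = 2310 × (1/2)^5.2561 ≈ 60.444 dpm.

60 dpm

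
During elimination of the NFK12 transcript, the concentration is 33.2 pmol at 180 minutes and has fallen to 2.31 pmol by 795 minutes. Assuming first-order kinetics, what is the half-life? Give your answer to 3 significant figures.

Over Δt = 795 − 180 = 615 minutes, the level fell by a factor of 33.2/2.31 ≈ 14.372.
n = log₂(14.372) ≈ 3.8452 half-lives, so t½ = 615/3.8452 ≈ 159.94 minutes.

160 minutes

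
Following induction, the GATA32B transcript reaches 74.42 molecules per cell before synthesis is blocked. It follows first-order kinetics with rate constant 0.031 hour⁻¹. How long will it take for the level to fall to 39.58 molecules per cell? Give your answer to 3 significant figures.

20.4 hours

t½ = ln 2 / k = 0.69315 / 0.031 ≈ 22.36 hours.
Fraction remaining = 39.58/74.42 ≈ 0.53185.
n = log₂(74.42/39.58) = ln(1.8802)/ln 2 ≈ 0.91092 half-lives.
t = n × t½ = 0.91092 × 22.36 ≈ 20.368 hours.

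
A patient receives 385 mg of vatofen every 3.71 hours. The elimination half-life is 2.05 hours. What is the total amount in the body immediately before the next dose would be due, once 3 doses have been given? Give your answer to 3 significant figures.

The 3 doses were given 11.13, 7.42, 3.71 hours ago.
Total = 385·(1/2)^(11.13/2.05) + 385·(1/2)^(7.42/2.05) + 385·(1/2)^(3.71/2.05)
      = 8.9349 + 31.324 + 109.82 ≈ 150.08 mg.

150 mg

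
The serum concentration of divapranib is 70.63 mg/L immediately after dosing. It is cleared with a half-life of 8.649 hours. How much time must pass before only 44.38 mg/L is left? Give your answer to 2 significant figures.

Fraction remaining = 44.38/70.63 ≈ 0.62834.
n = log₂(70.63/44.38) = ln(1.5915)/ln 2 ≈ 0.67037 half-lives.
t = n × t½ = 0.67037 × 8.649 ≈ 5.798 hours.

5.8 hours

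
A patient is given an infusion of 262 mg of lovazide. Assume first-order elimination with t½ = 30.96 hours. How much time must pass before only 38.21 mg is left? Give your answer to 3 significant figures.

86.0 hours

Fraction remaining = 38.21/262 ≈ 0.14584.
n = log₂(262/38.21) = ln(6.8568)/ln 2 ≈ 2.7775 half-lives.
t = n × t½ = 2.7775 × 30.96 ≈ 85.993 hours.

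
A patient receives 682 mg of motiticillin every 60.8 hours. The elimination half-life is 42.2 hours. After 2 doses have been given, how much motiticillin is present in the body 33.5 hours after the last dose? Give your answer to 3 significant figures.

The 2 doses were given 94.3, 33.5 hours ago.
Total = 682·(1/2)^(94.3/42.2) + 682·(1/2)^(33.5/42.2)
      = 144.91 + 393.38 ≈ 538.29 mg.

538 mg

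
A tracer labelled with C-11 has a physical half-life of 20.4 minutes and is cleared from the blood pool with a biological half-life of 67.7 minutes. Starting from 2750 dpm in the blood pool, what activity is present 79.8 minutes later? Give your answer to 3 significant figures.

80.7 dpm

1/t_eff = 1/t_phys + 1/t_biol = 1/20.4 + 1/67.7 = 0.063791 per minute.
t_eff = 20.4 × 67.7 / (20.4 + 67.7) ≈ 15.676 minutes.
Remaining = 2750 × (1/2)^(79.8/15.676) = 2750 × (1/2)^5.0905 ≈ 80.713 dpm.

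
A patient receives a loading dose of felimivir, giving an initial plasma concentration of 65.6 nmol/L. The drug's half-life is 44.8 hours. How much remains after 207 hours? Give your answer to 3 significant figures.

Number of half-lives: n = 207/44.8 ≈ 4.6205.
Remaining = 65.6 × (1/2)^4.6205 = 65.6 × 0.040652 ≈ 2.6668 nmol/L.

2.67 nmol/L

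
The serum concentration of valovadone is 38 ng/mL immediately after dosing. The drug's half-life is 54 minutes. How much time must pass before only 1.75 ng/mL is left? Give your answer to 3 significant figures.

240 minutes

Fraction remaining = 1.75/38 ≈ 0.046053.
n = log₂(38/1.75) = ln(21.714)/ln 2 ≈ 4.4406 half-lives.
t = n × t½ = 4.4406 × 54 ≈ 239.79 minutes.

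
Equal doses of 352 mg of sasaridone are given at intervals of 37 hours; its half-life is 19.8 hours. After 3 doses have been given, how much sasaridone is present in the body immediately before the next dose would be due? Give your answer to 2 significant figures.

The 3 doses were given 111, 74, 37 hours ago.
Total = 352·(1/2)^(111/19.8) + 352·(1/2)^(74/19.8) + 352·(1/2)^(37/19.8)
      = 7.2269 + 26.393 + 96.386 ≈ 130 mg.

130 mg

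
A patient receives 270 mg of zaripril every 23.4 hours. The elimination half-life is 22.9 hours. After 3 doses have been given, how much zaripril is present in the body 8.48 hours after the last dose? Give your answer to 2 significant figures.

The 3 doses were given 55.28, 31.88, 8.48 hours ago.
Total = 270·(1/2)^(55.28/22.9) + 270·(1/2)^(31.88/22.9) + 270·(1/2)^(8.48/22.9)
      = 50.662 + 102.87 + 208.88 ≈ 362.41 mg.

360 mg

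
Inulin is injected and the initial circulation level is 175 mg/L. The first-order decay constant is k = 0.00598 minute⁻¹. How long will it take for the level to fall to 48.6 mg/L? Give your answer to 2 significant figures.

t½ = ln 2 / k = 0.69315 / 0.00598 ≈ 115.91 minutes.
Fraction remaining = 48.6/175 ≈ 0.27771.
n = log₂(175/48.6) = ln(3.6008)/ln 2 ≈ 1.8483 half-lives.
t = n × t½ = 1.8483 × 115.91 ≈ 214.24 minutes.

210 minutes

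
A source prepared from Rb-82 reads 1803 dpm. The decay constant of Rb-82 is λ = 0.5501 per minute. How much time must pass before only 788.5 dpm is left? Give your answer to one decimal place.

t½ = ln 2 / λ = 0.69315 / 0.5501 ≈ 1.26 minutes.
Fraction remaining = 788.5/1803 ≈ 0.43733.
n = log₂(1803/788.5) = ln(2.2866)/ln 2 ≈ 1.1932 half-lives.
t = n × t½ = 1.1932 × 1.26 ≈ 1.5035 minutes.

1.5 minutes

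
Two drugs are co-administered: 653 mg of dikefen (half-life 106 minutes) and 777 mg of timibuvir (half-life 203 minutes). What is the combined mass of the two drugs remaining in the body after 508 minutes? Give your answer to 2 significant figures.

dikefen: 653 × (1/2)^(508/106) = 653 × (1/2)^4.7925 ≈ 23.564 mg.
timibuvir: 777 × (1/2)^(508/203) = 777 × (1/2)^2.5025 ≈ 137.12 mg.
Total = 23.564 + 137.12 ≈ 160.68 mg.

160 mg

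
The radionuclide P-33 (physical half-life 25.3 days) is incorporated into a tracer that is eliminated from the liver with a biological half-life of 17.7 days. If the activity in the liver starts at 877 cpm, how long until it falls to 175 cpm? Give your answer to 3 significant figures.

1/t_eff = 1/t_phys + 1/t_biol = 1/25.3 + 1/17.7 = 0.096023 per day.
t_eff = 25.3 × 17.7 / (25.3 + 17.7) ≈ 10.414 days.
n = log₂(877/175) ≈ 2.3252; t = 2.3252 × 10.414 ≈ 24.215 days.

24.2 days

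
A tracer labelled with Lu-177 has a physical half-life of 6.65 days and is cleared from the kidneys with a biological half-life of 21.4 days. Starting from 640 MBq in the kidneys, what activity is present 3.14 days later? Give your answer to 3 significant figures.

417 MBq

1/t_eff = 1/t_phys + 1/t_biol = 1/6.65 + 1/21.4 = 0.1971 per day.
t_eff = 6.65 × 21.4 / (6.65 + 21.4) ≈ 5.0734 days.
Remaining = 640 × (1/2)^(3.14/5.0734) = 640 × (1/2)^0.61891 ≈ 416.74 MBq.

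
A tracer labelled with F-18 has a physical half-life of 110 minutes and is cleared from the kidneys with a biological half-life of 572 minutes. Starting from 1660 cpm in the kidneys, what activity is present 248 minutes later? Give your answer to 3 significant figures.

1/t_eff = 1/t_phys + 1/t_biol = 1/110 + 1/572 = 0.010839 per minute.
t_eff = 110 × 572 / (110 + 572) ≈ 92.258 minutes.
Remaining = 1660 × (1/2)^(248/92.258) = 1660 × (1/2)^2.6881 ≈ 257.58 cpm.

258 cpm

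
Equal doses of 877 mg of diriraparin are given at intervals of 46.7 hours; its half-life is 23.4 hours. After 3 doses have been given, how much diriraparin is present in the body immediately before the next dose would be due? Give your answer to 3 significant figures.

289 mg

The 3 doses were given 140.1, 93.4, 46.7 hours ago.
Total = 877·(1/2)^(140.1/23.4) + 877·(1/2)^(93.4/23.4) + 877·(1/2)^(46.7/23.4)
      = 13.825 + 55.138 + 219.9 ≈ 288.86 mg.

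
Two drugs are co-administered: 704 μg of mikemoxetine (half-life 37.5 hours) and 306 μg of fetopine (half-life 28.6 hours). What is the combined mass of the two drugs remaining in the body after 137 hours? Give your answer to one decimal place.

67.0 μg

mikemoxetine: 704 × (1/2)^(137/37.5) = 704 × (1/2)^3.6533 ≈ 55.951 μg.
fetopine: 306 × (1/2)^(137/28.6) = 306 × (1/2)^4.7902 ≈ 11.059 μg.
Total = 55.951 + 11.059 ≈ 67.01 μg.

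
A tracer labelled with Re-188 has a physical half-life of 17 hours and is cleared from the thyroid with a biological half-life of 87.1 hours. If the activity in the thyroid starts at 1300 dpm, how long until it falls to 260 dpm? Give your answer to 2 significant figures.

1/t_eff = 1/t_phys + 1/t_biol = 1/17 + 1/87.1 = 0.070305 per hour.
t_eff = 17 × 87.1 / (17 + 87.1) ≈ 14.224 hours.
n = log₂(1300/260) ≈ 2.3219; t = 2.3219 × 14.224 ≈ 33.027 hours.

33 hours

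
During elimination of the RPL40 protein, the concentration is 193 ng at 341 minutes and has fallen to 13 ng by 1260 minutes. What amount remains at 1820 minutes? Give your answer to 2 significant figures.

2.5 ng

Over Δt = 1260 − 341 = 919 minutes, the level fell by a factor of 193/13 ≈ 14.846.
n = log₂(14.846) ≈ 3.892 half-lives, so t½ = 919/3.892 ≈ 236.12 minutes.
From t = 1260 to t = 1820: 13 × (1/2)^((1820−1260)/236.12) ≈ 2.512 ng.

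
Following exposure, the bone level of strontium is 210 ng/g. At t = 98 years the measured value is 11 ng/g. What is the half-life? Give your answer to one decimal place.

A/A₀ = 11/210 ≈ 0.052381.
n = log₂(19.091) ≈ 4.2548 half-lives elapsed in 98 years.
t½ = 98/4.2548 ≈ 23.033 years.

23.0 years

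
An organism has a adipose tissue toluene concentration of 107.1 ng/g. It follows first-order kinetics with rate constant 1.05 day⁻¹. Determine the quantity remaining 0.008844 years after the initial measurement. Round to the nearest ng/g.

t½ = ln 2 / k = 0.69315 / 1.05 ≈ 0.66014 days.
Convert the elapsed time: 0.008844 years = 3.22806 days.
Number of half-lives: n = 3.22806/0.66014 ≈ 4.89.
Remaining = 107.1 × (1/2)^4.89 = 107.1 × 0.033727 ≈ 3.6121 ng/g.

4 ng/g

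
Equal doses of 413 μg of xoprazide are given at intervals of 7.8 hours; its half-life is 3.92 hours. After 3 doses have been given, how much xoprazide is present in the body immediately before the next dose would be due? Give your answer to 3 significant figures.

The 3 doses were given 23.4, 15.6, 7.8 hours ago.
Total = 413·(1/2)^(23.4/3.92) + 413·(1/2)^(15.6/3.92) + 413·(1/2)^(7.8/3.92)
      = 6.5915 + 26.18 + 103.98 ≈ 136.75 μg.

137 μg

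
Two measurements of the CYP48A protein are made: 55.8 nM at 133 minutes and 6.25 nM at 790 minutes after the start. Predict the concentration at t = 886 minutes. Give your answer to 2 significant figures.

Over Δt = 790 − 133 = 657 minutes, the level fell by a factor of 55.8/6.25 ≈ 8.928.
n = log₂(8.928) ≈ 3.1583 half-lives, so t½ = 657/3.1583 ≈ 208.02 minutes.
From t = 790 to t = 886: 6.25 × (1/2)^((886−790)/208.02) ≈ 4.539 nM.

4.5 nM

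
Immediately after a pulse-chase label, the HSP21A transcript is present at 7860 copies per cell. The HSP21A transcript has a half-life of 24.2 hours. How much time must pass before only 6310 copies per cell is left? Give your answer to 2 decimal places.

7.67 hours

Fraction remaining = 6310/7860 ≈ 0.8028.
n = log₂(7860/6310) = ln(1.2456)/ln 2 ≈ 0.31689 half-lives.
t = n × t½ = 0.31689 × 24.2 ≈ 7.6687 hours.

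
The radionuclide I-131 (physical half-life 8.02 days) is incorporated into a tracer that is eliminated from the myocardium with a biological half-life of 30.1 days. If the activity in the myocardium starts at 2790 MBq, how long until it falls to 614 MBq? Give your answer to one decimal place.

1/t_eff = 1/t_phys + 1/t_biol = 1/8.02 + 1/30.1 = 0.15791 per day.
t_eff = 8.02 × 30.1 / (8.02 + 30.1) ≈ 6.3327 days.
n = log₂(2790/614) ≈ 2.184; t = 2.184 × 6.3327 ≈ 13.83 days.

13.8 days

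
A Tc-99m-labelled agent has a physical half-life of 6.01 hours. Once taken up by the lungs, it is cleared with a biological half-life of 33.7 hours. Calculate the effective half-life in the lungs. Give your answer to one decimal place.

5.1 hours

1/t_eff = 1/t_phys + 1/t_biol = 1/6.01 + 1/33.7 = 0.19606 per hour.
t_eff = 6.01 × 33.7 / (6.01 + 33.7) ≈ 5.1004 hours.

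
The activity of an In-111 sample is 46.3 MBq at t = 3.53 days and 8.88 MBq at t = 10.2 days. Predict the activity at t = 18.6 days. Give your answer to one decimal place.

1.1 MBq

Over Δt = 10.2 − 3.53 = 6.67 days, the level fell by a factor of 46.3/8.88 ≈ 5.214.
n = log₂(5.214) ≈ 2.3824 half-lives, so t½ = 6.67/2.3824 ≈ 2.7997 days.
From t = 10.2 to t = 18.6: 8.88 × (1/2)^((18.6−10.2)/2.7997) ≈ 1.1098 MBq.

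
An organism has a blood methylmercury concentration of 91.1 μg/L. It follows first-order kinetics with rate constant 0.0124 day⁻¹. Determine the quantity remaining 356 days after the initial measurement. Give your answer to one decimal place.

t½ = ln 2 / λ = 0.69315 / 0.0124 ≈ 55.899 days.
Number of half-lives: n = 356/55.899 ≈ 6.3686.
Remaining = 91.1 × (1/2)^6.3686 = 91.1 × 0.012102 ≈ 1.1025 μg/L.

1.1 μg/L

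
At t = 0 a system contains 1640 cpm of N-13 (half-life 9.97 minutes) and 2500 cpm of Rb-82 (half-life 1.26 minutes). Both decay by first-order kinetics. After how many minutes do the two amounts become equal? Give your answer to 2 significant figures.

0.88 minutes

Set 1640·(1/2)^(t/9.97) = 2500·(1/2)^(t/1.26).
Taking log₂: log₂(1640/2500) = t·(1/9.97 − 1/1.26).
log₂(0.656) = -0.60823; 1/9.97 − 1/1.26 = -0.69335.
t = -0.60823 / -0.69335 ≈ 0.87724 minutes.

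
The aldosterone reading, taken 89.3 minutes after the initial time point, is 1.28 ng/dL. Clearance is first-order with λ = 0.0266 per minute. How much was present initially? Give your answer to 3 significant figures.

t½ = ln 2 / λ = 0.69315 / 0.0266 ≈ 26.058 minutes.
Number of half-lives elapsed: n = 89.3/26.058 ≈ 3.4269.
A₀ = A × 2^n = 1.28 × 2^3.4269 = 1.28 × 10.755 ≈ 13.767 ng/dL.

13.8 ng/dL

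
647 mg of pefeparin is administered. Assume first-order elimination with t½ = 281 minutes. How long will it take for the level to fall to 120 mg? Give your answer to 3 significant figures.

Fraction remaining = 120/647 ≈ 0.18547.
n = log₂(647/120) = ln(5.3917)/ln 2 ≈ 2.4307 half-lives.
t = n × t½ = 2.4307 × 281 ≈ 683.04 minutes.

683 minutes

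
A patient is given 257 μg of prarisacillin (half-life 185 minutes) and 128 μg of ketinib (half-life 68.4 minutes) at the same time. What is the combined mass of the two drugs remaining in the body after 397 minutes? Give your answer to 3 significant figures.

prarisacillin: 257 × (1/2)^(397/185) = 257 × (1/2)^2.1459 ≈ 58.068 μg.
ketinib: 128 × (1/2)^(397/68.4) = 128 × (1/2)^5.8041 ≈ 2.2909 μg.
Total = 58.068 + 2.2909 ≈ 60.359 μg.

60.4 μg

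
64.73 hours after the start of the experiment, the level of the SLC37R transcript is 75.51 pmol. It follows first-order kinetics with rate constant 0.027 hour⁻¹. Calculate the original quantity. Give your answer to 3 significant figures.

t½ = ln 2 / k = 0.69315 / 0.027 ≈ 25.672 hours.
Number of half-lives elapsed: n = 64.73/25.672 ≈ 2.5214.
A₀ = A × 2^n = 75.51 × 2^2.5214 = 75.51 × 5.7414 ≈ 433.54 pmol.

434 pmol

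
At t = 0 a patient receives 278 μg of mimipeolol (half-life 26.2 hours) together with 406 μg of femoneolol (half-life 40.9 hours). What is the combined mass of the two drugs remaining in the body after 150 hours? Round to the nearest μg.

37 μg

mimipeolol: 278 × (1/2)^(150/26.2) = 278 × (1/2)^5.7252 ≈ 5.2552 μg.
femoneolol: 406 × (1/2)^(150/40.9) = 406 × (1/2)^3.6675 ≈ 31.952 μg.
Total = 5.2552 + 31.952 ≈ 37.208 μg.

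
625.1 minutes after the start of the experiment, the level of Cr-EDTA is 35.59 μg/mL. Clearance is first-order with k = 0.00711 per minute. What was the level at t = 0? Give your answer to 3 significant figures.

t½ = ln 2 / k = 0.69315 / 0.00711 ≈ 97.489 minutes.
Number of half-lives elapsed: n = 625.1/97.489 ≈ 6.412.
A₀ = A × 2^n = 35.59 × 2^6.412 = 35.59 × 85.154 ≈ 3030.6 μg/mL.

3030 μg/mL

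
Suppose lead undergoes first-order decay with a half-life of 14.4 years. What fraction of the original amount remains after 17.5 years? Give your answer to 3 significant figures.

n = 17.5/14.4 ≈ 1.2153 half-lives.
Fraction remaining = (1/2)^1.2153 ≈ 0.43069.

0.431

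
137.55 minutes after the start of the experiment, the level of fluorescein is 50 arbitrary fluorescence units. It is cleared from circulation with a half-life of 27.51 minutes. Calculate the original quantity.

Number of half-lives elapsed: n = 137.55/27.51 ≈ 5.
A₀ = A × 2^n = 50 × 2^5 = 50 × 32 ≈ 1600 arbitrary fluorescence units.

1600 arbitrary fluorescence units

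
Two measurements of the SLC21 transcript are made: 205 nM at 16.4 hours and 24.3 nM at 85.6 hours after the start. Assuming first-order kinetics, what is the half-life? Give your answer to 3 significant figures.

22.5 hours

Over Δt = 85.6 − 16.4 = 69.2 hours, the level fell by a factor of 205/24.3 ≈ 8.4362.
n = log₂(8.4362) ≈ 3.0766 half-lives, so t½ = 69.2/3.0766 ≈ 22.492 hours.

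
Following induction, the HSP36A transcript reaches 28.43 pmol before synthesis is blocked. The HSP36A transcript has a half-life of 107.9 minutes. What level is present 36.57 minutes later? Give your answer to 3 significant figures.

Number of half-lives: n = 36.57/107.9 ≈ 0.33892.
Remaining = 28.43 × (1/2)^0.33892 = 28.43 × 0.79063 ≈ 22.478 pmol.

22.5 pmol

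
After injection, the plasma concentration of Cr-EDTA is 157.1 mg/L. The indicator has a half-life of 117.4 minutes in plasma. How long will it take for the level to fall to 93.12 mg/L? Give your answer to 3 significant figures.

Fraction remaining = 93.12/157.1 ≈ 0.59274.
n = log₂(157.1/93.12) = ln(1.6871)/ln 2 ≈ 0.75452 half-lives.
t = n × t½ = 0.75452 × 117.4 ≈ 88.581 minutes.

88.6 minutes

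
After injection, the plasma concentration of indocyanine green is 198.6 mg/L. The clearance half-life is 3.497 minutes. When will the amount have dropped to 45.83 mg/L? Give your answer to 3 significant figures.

Fraction remaining = 45.83/198.6 ≈ 0.23077.
n = log₂(198.6/45.83) = ln(4.3334)/ln 2 ≈ 2.1155 half-lives.
t = n × t½ = 2.1155 × 3.497 ≈ 7.3979 minutes.

7.40 minutes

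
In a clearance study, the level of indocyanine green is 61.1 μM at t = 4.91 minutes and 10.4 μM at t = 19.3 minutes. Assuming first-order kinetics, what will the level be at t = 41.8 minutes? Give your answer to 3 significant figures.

Over Δt = 19.3 − 4.91 = 14.39 minutes, the level fell by a factor of 61.1/10.4 ≈ 5.875.
n = log₂(5.875) ≈ 2.5546 half-lives, so t½ = 14.39/2.5546 ≈ 5.633 minutes.
From t = 19.3 to t = 41.8: 10.4 × (1/2)^((41.8−19.3)/5.633) ≈ 0.65256 μM.

0.653 μM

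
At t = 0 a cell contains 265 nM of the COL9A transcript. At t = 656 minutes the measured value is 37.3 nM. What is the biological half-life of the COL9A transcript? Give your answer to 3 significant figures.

A/A₀ = 37.3/265 ≈ 0.14075.
n = log₂(7.1046) ≈ 2.8287 half-lives elapsed in 656 minutes.
t½ = 656/2.8287 ≈ 231.9 minutes.

232 minutes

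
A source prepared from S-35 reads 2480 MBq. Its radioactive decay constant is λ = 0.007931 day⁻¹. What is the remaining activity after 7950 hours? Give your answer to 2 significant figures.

180 MBq

t½ = ln 2 / λ = 0.69315 / 0.007931 ≈ 87.397 days.
Convert the elapsed time: 7950 hours = 331.25 days.
Number of half-lives: n = 331.25/87.397 ≈ 3.7902.
Remaining = 2480 × (1/2)^3.7902 = 2480 × 0.072285 ≈ 179.27 MBq.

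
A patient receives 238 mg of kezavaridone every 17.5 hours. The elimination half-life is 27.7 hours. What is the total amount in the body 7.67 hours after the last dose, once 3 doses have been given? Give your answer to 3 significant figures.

405 mg

The 3 doses were given 42.67, 25.17, 7.67 hours ago.
Total = 238·(1/2)^(42.67/27.7) + 238·(1/2)^(25.17/27.7) + 238·(1/2)^(7.67/27.7)
      = 81.82 + 126.78 + 196.44 ≈ 405.03 mg.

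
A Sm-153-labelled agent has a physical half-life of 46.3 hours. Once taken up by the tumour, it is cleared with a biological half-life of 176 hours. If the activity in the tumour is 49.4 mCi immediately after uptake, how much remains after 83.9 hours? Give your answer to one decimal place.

1/t_eff = 1/t_phys + 1/t_biol = 1/46.3 + 1/176 = 0.02728 per hour.
t_eff = 46.3 × 176 / (46.3 + 176) ≈ 36.657 hours.
Remaining = 49.4 × (1/2)^(83.9/36.657) = 49.4 × (1/2)^2.2888 ≈ 10.109 mCi.

10.1 mCi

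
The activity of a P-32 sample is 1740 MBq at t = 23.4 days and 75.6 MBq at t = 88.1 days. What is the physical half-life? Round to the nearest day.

14 days

Over Δt = 88.1 − 23.4 = 64.7 days, the level fell by a factor of 1740/75.6 ≈ 23.016.
n = log₂(23.016) ≈ 4.5246 half-lives, so t½ = 64.7/4.5246 ≈ 14.3 days.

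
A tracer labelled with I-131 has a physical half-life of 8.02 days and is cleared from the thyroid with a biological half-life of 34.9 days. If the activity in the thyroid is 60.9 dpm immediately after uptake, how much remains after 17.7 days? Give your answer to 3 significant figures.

1/t_eff = 1/t_phys + 1/t_biol = 1/8.02 + 1/34.9 = 0.15334 per day.
t_eff = 8.02 × 34.9 / (8.02 + 34.9) ≈ 6.5214 days.
Remaining = 60.9 × (1/2)^(17.7/6.5214) = 60.9 × (1/2)^2.7141 ≈ 9.2806 dpm.

9.28 dpm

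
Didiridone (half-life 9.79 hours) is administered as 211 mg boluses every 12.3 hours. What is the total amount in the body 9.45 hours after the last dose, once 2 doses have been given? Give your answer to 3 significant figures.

153 mg

The 2 doses were given 21.75, 9.45 hours ago.
Total = 211·(1/2)^(21.75/9.79) + 211·(1/2)^(9.45/9.79)
      = 45.237 + 108.07 ≈ 153.31 mg.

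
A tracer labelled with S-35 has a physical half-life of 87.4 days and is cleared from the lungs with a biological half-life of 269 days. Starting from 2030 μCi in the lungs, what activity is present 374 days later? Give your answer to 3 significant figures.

39.9 μCi

1/t_eff = 1/t_phys + 1/t_biol = 1/87.4 + 1/269 = 0.015159 per day.
t_eff = 87.4 × 269 / (87.4 + 269) ≈ 65.967 days.
Remaining = 2030 × (1/2)^(374/65.967) = 2030 × (1/2)^5.6695 ≈ 39.884 μCi.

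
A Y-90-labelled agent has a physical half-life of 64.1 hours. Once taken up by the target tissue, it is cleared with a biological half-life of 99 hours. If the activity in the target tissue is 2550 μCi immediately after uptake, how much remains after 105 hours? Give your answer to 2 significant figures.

390 μCi

1/t_eff = 1/t_phys + 1/t_biol = 1/64.1 + 1/99 = 0.025702 per hour.
t_eff = 64.1 × 99 / (64.1 + 99) ≈ 38.908 hours.
Remaining = 2550 × (1/2)^(105/38.908) = 2550 × (1/2)^2.6987 ≈ 392.79 μCi.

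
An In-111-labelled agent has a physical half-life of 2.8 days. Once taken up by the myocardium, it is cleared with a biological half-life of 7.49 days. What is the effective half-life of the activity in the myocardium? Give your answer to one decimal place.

1/t_eff = 1/t_phys + 1/t_biol = 1/2.8 + 1/7.49 = 0.49065 per day.
t_eff = 2.8 × 7.49 / (2.8 + 7.49) ≈ 2.0381 days.

2.0 days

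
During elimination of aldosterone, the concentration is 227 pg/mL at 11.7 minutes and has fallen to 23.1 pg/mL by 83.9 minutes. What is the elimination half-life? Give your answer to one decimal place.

Over Δt = 83.9 − 11.7 = 72.2 minutes, the level fell by a factor of 227/23.1 ≈ 9.8268.
n = log₂(9.8268) ≈ 3.2967 half-lives, so t½ = 72.2/3.2967 ≈ 21.901 minutes.

21.9 minutes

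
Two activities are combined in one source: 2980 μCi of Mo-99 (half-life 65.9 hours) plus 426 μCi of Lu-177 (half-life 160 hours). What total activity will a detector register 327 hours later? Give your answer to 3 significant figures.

Mo-99: 2980 × (1/2)^(327/65.9) = 2980 × (1/2)^4.9621 ≈ 95.606 μCi.
Lu-177: 426 × (1/2)^(327/160) = 426 × (1/2)^2.0438 ≈ 103.32 μCi.
Total = 95.606 + 103.32 ≈ 198.93 μCi.

199 μCi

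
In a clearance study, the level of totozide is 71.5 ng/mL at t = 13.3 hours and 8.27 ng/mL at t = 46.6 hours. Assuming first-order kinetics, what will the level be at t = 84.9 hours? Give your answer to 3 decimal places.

Over Δt = 46.6 − 13.3 = 33.3 hours, the level fell by a factor of 71.5/8.27 ≈ 8.6457.
n = log₂(8.6457) ≈ 3.112 half-lives, so t½ = 33.3/3.112 ≈ 10.701 hours.
From t = 46.6 to t = 84.9: 8.27 × (1/2)^((84.9−46.6)/10.701) ≈ 0.6919 ng/mL.

0.692 ng/mL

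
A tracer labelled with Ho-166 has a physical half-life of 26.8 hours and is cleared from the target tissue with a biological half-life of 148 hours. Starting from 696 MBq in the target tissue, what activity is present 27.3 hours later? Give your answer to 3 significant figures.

302 MBq

1/t_eff = 1/t_phys + 1/t_biol = 1/26.8 + 1/148 = 0.04407 per hour.
t_eff = 26.8 × 148 / (26.8 + 148) ≈ 22.691 hours.
Remaining = 696 × (1/2)^(27.3/22.691) = 696 × (1/2)^1.2031 ≈ 302.3 MBq.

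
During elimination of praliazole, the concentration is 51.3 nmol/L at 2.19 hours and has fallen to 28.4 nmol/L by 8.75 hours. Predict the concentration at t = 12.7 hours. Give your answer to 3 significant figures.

19.9 nmol/L

Over Δt = 8.75 − 2.19 = 6.56 hours, the level fell by a factor of 51.3/28.4 ≈ 1.8063.
n = log₂(1.8063) ≈ 0.85307 half-lives, so t½ = 6.56/0.85307 ≈ 7.6899 hours.
From t = 8.75 to t = 12.7: 28.4 × (1/2)^((12.7−8.75)/7.6899) ≈ 19.893 nmol/L.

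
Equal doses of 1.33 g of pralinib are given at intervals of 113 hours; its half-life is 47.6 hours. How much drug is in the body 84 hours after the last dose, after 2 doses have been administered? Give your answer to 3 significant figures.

0.467 g

The 2 doses were given 197, 84 hours ago.
Total = 1.33·(1/2)^(197/47.6) + 1.33·(1/2)^(84/47.6)
      = 0.075508 + 0.3914 ≈ 0.46691 g.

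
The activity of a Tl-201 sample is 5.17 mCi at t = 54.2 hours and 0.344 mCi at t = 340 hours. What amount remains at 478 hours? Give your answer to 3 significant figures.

Over Δt = 340 − 54.2 = 285.8 hours, the level fell by a factor of 5.17/0.344 ≈ 15.029.
n = log₂(15.029) ≈ 3.9097 half-lives, so t½ = 285.8/3.9097 ≈ 73.101 hours.
From t = 340 to t = 478: 0.344 × (1/2)^((478−340)/73.101) ≈ 0.092955 mCi.

0.0930 mCi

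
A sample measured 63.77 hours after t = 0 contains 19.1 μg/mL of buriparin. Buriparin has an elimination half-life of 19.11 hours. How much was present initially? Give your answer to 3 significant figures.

193 μg/mL

Number of half-lives elapsed: n = 63.77/19.11 ≈ 3.337.
A₀ = A × 2^n = 19.1 × 2^3.337 = 19.1 × 10.105 ≈ 193.01 μg/mL.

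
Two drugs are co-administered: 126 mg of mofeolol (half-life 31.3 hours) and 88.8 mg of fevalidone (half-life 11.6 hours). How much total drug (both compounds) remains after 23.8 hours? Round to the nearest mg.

mofeolol: 126 × (1/2)^(23.8/31.3) = 126 × (1/2)^0.76038 ≈ 74.383 mg.
fevalidone: 88.8 × (1/2)^(23.8/11.6) = 88.8 × (1/2)^2.0517 ≈ 21.418 mg.
Total = 74.383 + 21.418 ≈ 95.801 mg.

96 mg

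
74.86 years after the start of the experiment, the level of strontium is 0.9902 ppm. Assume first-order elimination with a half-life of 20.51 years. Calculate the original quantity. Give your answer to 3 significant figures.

12.4 ppm

Number of half-lives elapsed: n = 74.86/20.51 ≈ 3.6499.
A₀ = A × 2^n = 0.9902 × 2^3.6499 = 0.9902 × 12.553 ≈ 12.43 ppm.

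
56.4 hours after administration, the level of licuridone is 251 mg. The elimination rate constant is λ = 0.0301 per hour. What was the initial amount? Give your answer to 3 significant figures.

t½ = ln 2 / λ = 0.69315 / 0.0301 ≈ 23.028 hours.
Number of half-lives elapsed: n = 56.4/23.028 ≈ 2.4492.
A₀ = A × 2^n = 251 × 2^2.4492 = 251 × 5.461 ≈ 1370.7 mg.

1370 mg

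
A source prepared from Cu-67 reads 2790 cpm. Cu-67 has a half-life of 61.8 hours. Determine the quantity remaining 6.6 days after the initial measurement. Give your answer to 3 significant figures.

Convert the elapsed time: 6.6 days = 158.4 hours.
Number of half-lives: n = 158.4/61.8 ≈ 2.5631.
Remaining = 2790 × (1/2)^2.5631 = 2790 × 0.16921 ≈ 472.1 cpm.

472 cpm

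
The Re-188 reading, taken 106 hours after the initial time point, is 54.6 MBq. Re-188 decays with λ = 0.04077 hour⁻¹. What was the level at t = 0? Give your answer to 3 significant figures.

t½ = ln 2 / λ = 0.69315 / 0.04077 ≈ 17.001 hours.
Number of half-lives elapsed: n = 106/17.001 ≈ 6.2348.
A₀ = A × 2^n = 54.6 × 2^6.2348 = 54.6 × 75.311 ≈ 4112 MBq.

4110 MBq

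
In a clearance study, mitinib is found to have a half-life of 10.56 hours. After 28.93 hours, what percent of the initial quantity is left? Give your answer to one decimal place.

n = 28.93/10.56 ≈ 2.7396 half-lives.
Fraction remaining = (1/2)^2.7396 ≈ 0.14973, i.e. 14.973%.

15.0%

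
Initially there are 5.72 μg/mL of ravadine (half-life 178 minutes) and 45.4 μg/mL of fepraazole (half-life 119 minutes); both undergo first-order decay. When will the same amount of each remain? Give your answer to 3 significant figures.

1070 minutes

Set 5.72·(1/2)^(t/178) = 45.4·(1/2)^(t/119).
Taking log₂: log₂(5.72/45.4) = t·(1/178 − 1/119).
log₂(0.12599) = -2.9886; 1/178 − 1/119 = -0.0027854.
t = -2.9886 / -0.0027854 ≈ 1073 minutes.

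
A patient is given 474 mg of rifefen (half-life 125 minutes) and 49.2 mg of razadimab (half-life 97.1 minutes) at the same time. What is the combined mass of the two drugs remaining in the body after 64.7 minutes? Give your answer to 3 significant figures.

rifefen: 474 × (1/2)^(64.7/125) = 474 × (1/2)^0.5176 ≈ 331.1 mg.
razadimab: 49.2 × (1/2)^(64.7/97.1) = 49.2 × (1/2)^0.66632 ≈ 31.001 mg.
Total = 331.1 + 31.001 ≈ 362.11 mg.

362 mg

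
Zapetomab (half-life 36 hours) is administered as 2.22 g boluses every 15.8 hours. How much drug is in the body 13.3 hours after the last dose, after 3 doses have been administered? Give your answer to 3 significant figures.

The 3 doses were given 44.9, 29.1, 13.3 hours ago.
Total = 2.22·(1/2)^(44.9/36) + 2.22·(1/2)^(29.1/36) + 2.22·(1/2)^(13.3/36)
      = 0.93519 + 1.2677 + 1.7185 ≈ 3.9214 g.

3.92 g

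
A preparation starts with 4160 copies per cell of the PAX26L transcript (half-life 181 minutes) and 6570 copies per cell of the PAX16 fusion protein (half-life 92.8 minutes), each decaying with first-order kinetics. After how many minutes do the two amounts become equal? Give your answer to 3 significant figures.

126 minutes

Set 4160·(1/2)^(t/181) = 6570·(1/2)^(t/92.8).
Taking log₂: log₂(4160/6570) = t·(1/181 − 1/92.8).
log₂(0.63318) = -0.65931; 1/181 − 1/92.8 = -0.005251.
t = -0.65931 / -0.005251 ≈ 125.56 minutes.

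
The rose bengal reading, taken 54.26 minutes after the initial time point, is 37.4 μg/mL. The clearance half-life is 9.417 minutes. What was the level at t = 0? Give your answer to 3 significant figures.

2030 μg/mL

Number of half-lives elapsed: n = 54.26/9.417 ≈ 5.7619.
A₀ = A × 2^n = 37.4 × 2^5.7619 = 37.4 × 54.264 ≈ 2029.5 μg/mL.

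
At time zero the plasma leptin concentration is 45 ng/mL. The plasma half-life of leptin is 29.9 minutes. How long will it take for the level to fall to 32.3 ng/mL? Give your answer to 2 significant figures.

Fraction remaining = 32.3/45 ≈ 0.71778.
n = log₂(45/32.3) = ln(1.3932)/ln 2 ≈ 0.47839 half-lives.
t = n × t½ = 0.47839 × 29.9 ≈ 14.304 minutes.

14 minutes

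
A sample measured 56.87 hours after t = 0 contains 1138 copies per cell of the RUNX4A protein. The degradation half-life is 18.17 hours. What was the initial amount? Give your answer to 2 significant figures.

10000 copies per cell

Number of half-lives elapsed: n = 56.87/18.17 ≈ 3.1299.
A₀ = A × 2^n = 1138 × 2^3.1299 = 1138 × 8.7536 ≈ 9961.7 copies per cell.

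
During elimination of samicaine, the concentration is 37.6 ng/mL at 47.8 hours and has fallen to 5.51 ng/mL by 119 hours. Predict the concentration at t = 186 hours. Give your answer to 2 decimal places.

Over Δt = 119 − 47.8 = 71.2 hours, the level fell by a factor of 37.6/5.51 ≈ 6.824.
n = log₂(6.824) ≈ 2.7706 half-lives, so t½ = 71.2/2.7706 ≈ 25.698 hours.
From t = 119 to t = 186: 5.51 × (1/2)^((186−119)/25.698) ≈ 0.9043 ng/mL.

0.90 ng/mL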